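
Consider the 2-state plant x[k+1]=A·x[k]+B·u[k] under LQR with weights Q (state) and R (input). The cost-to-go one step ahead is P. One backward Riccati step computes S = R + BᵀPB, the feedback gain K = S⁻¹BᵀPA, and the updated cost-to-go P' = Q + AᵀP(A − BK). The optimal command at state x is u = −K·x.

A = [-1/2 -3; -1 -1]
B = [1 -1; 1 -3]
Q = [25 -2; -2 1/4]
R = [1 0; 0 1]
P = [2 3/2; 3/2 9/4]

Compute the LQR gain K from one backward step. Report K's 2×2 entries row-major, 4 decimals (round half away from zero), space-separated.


-0.1598 -1.0361 0.2835 0.3866

BᵀP = [3.5000 3.7500; -6.5000 -8.2500]
S = R + BᵀPB = [1 0; 0 1] + [7.2500 -14.7500; -14.7500 31.2500] = [8.2500 -14.7500; -14.7500 32.2500]
BᵀPA = [-5.5000 -14.2500; 11.5000 27.7500]
K = S⁻¹·BᵀPA = [-0.1598 -1.0361; 0.2835 0.3866]
A−BK = [-0.0567 -1.5773; 0.0103 1.1959]
AᵀP(A−BK) = [0.1108 0.3557; 0.3557 3.7577]
P' = Q + AᵀP(A−BK) = [25.1108 -1.6443; -1.6443 4.0077]
tr(P') = 29.1186


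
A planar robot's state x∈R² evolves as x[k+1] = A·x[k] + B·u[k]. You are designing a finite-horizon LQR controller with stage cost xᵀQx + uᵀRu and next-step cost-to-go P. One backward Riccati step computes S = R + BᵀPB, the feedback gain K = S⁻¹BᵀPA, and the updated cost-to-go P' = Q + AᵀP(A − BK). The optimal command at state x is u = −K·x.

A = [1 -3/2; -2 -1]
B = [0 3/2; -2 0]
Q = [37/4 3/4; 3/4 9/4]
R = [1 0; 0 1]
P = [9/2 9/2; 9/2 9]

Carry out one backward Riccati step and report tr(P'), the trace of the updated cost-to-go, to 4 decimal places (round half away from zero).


BᵀP = [-9.0000 -18.0000; 6.7500 6.7500]
S = R + BᵀPB = [1 0; 0 1] + [36.0000 -13.5000; -13.5000 10.1250] = [37.0000 -13.5000; -13.5000 11.1250]
BᵀPA = [27.0000 31.5000; -6.7500 -16.8750]
K = S⁻¹·BᵀPA = [0.9123 0.5346; 0.5003 -0.8681]
A−BK = [0.2496 -0.1978; -0.1755 0.0692]
AᵀP(A−BK) = [1.2458 -0.0441; -0.0441 1.1354]
P' = Q + AᵀP(A−BK) = [10.4958 0.7059; 0.7059 3.3854]
tr(P') = 13.8812

13.8812


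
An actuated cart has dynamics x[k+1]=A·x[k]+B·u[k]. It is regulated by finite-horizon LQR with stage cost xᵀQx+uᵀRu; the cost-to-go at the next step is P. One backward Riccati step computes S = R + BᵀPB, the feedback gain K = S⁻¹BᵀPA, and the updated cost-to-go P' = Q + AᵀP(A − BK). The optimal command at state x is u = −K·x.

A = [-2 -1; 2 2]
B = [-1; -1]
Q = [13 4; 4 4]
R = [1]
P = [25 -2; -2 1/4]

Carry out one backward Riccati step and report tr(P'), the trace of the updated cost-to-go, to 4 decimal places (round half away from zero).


26.3146

BᵀP = [-23.0000 1.7500]
S = R + BᵀPB = [1] + [21.2500] = [22.2500]
BᵀPA = [49.5000 26.5000]
K = S⁻¹·BᵀPA = [2.2247 1.1910]
A−BK = [0.2247 0.1910; 4.2247 3.1910]
AᵀP(A−BK) = [6.8764 4.0449; 4.0449 2.4382]
P' = Q + AᵀP(A−BK) = [19.8764 8.0449; 8.0449 6.4382]
tr(P') = 26.3146


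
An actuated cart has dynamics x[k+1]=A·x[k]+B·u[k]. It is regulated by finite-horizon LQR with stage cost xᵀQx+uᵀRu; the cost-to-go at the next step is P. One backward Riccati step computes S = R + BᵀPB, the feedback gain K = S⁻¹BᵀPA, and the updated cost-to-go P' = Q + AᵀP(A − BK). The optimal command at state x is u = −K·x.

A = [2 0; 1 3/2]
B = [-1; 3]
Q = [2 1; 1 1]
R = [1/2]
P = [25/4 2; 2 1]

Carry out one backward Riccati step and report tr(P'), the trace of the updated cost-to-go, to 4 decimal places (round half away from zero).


38.5833

BᵀP = [-0.2500 1.0000]
S = R + BᵀPB = [1/2] + [3.2500] = [3.7500]
BᵀPA = [0.5000 1.5000]
K = S⁻¹·BᵀPA = [0.1333 0.4000]
A−BK = [2.1333 0.4000; 0.6000 0.3000]
AᵀP(A−BK) = [33.9333 7.3000; 7.3000 1.6500]
P' = Q + AᵀP(A−BK) = [35.9333 8.3000; 8.3000 2.6500]
tr(P') = 38.5833


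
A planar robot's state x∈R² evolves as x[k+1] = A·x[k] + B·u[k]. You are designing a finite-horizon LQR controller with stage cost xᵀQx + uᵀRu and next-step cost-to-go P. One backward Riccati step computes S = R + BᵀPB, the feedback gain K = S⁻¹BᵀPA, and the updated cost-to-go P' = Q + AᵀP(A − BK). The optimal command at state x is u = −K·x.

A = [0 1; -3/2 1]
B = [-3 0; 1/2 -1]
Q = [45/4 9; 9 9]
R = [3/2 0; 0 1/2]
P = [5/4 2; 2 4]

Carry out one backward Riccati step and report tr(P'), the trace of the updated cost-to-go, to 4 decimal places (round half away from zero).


21.9156

BᵀP = [-2.7500 -4.0000; -2.0000 -4.0000]
S = R + BᵀPB = [3/2 0; 0 1/2] + [6.2500 4.0000; 4.0000 4.0000] = [7.7500 4.0000; 4.0000 4.5000]
BᵀPA = [6.0000 -6.7500; 6.0000 -6.0000]
K = S⁻¹·BᵀPA = [0.1589 -0.3377; 1.1921 -1.0331]
A−BK = [0.4768 -0.0132; -0.3874 0.1358]
AᵀP(A−BK) = [0.8940 -0.7748; -0.7748 0.7715]
P' = Q + AᵀP(A−BK) = [12.1440 8.2252; 8.2252 9.7715]
tr(P') = 21.9156


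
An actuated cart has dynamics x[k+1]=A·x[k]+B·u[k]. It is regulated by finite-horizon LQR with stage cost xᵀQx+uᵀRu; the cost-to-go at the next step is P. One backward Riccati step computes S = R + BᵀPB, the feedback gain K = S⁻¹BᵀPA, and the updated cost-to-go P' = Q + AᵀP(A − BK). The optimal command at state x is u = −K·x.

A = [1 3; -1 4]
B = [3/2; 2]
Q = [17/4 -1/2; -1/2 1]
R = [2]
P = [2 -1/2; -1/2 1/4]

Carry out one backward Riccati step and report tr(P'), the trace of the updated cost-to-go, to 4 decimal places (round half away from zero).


11.8194

BᵀP = [2.0000 -0.2500]
S = R + BᵀPB = [2] + [2.5000] = [4.5000]
BᵀPA = [2.2500 5.0000]
K = S⁻¹·BᵀPA = [0.5000 1.1111]
A−BK = [0.2500 1.3333; -2.0000 1.7778]
AᵀP(A−BK) = [2.1250 2.0000; 2.0000 4.4444]
P' = Q + AᵀP(A−BK) = [6.3750 1.5000; 1.5000 5.4444]
tr(P') = 11.8194


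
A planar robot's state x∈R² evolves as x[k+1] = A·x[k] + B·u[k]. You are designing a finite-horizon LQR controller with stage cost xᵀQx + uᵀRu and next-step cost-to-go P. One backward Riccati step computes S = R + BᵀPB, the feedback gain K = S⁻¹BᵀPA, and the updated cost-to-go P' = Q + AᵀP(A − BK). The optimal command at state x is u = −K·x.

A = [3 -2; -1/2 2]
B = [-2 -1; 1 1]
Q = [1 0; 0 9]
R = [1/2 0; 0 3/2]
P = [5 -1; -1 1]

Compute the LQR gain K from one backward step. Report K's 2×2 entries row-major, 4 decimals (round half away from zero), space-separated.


BᵀP = [-11.0000 3.0000; -6.0000 2.0000]
S = R + BᵀPB = [1/2 0; 0 3/2] + [25.0000 14.0000; 14.0000 8.0000] = [25.5000 14.0000; 14.0000 9.5000]
BᵀPA = [-34.5000 28.0000; -19.0000 16.0000]
K = S⁻¹·BᵀPA = [-1.3351 0.9081; -0.0324 0.3459]
A−BK = [0.2973 0.1622; 0.8676 0.7459]
AᵀP(A−BK) = [1.5716 -0.0973; -0.0973 1.0378]
P' = Q + AᵀP(A−BK) = [2.5716 -0.0973; -0.0973 10.0378]
tr(P') = 12.6095

-1.3351 0.9081 -0.0324 0.3459


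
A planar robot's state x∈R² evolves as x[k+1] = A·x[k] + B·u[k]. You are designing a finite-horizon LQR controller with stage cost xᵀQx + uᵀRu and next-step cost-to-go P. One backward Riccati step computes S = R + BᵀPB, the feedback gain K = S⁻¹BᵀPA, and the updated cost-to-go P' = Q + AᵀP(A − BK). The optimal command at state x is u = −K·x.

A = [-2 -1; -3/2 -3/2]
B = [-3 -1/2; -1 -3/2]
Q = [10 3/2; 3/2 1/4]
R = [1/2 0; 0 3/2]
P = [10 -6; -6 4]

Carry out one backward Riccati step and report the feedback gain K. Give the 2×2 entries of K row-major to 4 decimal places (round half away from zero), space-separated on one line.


0.5000 0.1078 0.2500 0.3676

BᵀP = [-24.0000 14.0000; 4.0000 -3.0000]
S = R + BᵀPB = [1/2 0; 0 3/2] + [58.0000 -9.0000; -9.0000 2.5000] = [58.5000 -9.0000; -9.0000 4.0000]
BᵀPA = [27.0000 3.0000; -3.5000 0.5000]
K = S⁻¹·BᵀPA = [0.5000 0.1078; 0.2500 0.3676]
A−BK = [-0.3750 -0.4926; -0.6250 -0.8407]
AᵀP(A−BK) = [0.3750 0.3750; 0.3750 0.4926]
P' = Q + AᵀP(A−BK) = [10.3750 1.8750; 1.8750 0.7426]
tr(P') = 11.1176


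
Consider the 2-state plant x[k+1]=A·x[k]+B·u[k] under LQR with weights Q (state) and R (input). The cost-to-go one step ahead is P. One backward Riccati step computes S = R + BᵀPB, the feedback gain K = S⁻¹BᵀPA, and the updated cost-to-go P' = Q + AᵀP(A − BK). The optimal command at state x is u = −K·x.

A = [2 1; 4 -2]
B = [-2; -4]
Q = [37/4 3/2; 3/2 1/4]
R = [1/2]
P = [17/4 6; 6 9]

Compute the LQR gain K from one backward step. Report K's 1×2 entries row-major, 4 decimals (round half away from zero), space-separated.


-0.9981 0.2466

BᵀP = [-32.5000 -48.0000]
S = R + BᵀPB = [1/2] + [257.0000] = [257.5000]
BᵀPA = [-257.0000 63.5000]
K = S⁻¹·BᵀPA = [-0.9981 0.2466]
A−BK = [0.0039 1.4932; 0.0078 -1.0136]
AᵀP(A−BK) = [0.4990 -0.1233; -0.1233 0.5908]
P' = Q + AᵀP(A−BK) = [9.7490 1.3767; 1.3767 0.8408]
tr(P') = 10.5898


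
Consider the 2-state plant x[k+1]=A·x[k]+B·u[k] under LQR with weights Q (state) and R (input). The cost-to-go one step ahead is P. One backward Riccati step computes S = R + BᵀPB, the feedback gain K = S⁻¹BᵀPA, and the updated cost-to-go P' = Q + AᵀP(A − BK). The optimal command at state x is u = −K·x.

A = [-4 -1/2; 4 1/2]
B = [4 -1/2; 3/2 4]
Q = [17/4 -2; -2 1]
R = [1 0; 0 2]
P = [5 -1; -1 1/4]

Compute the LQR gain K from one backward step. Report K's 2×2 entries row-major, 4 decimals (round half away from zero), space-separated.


-1.0783 -0.1348 0.5680 0.0710

BᵀP = [18.5000 -3.6250; -6.5000 1.5000]
S = R + BᵀPB = [1 0; 0 2] + [68.5625 -23.7500; -23.7500 9.2500] = [69.5625 -23.7500; -23.7500 11.2500]
BᵀPA = [-88.5000 -11.0625; 32.0000 4.0000]
K = S⁻¹·BᵀPA = [-1.0783 -0.1348; 0.5680 0.0710]
A−BK = [0.5972 0.0747; 3.3453 0.4182]
AᵀP(A−BK) = [2.3934 0.2992; 0.2992 0.0374]
P' = Q + AᵀP(A−BK) = [6.6434 -1.7008; -1.7008 1.0374]
tr(P') = 7.6808


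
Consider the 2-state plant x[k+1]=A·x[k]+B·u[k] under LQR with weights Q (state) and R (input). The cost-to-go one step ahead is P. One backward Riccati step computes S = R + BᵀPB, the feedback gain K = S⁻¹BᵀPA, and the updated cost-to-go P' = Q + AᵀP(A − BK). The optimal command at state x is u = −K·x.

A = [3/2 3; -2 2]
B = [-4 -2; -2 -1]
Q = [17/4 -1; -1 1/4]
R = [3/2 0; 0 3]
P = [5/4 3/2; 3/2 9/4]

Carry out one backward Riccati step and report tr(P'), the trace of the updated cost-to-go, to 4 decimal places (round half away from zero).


6.8018

BᵀP = [-8.0000 -10.5000; -4.0000 -5.2500]
S = R + BᵀPB = [3/2 0; 0 3] + [53.0000 26.5000; 26.5000 13.2500] = [54.5000 26.5000; 26.5000 16.2500]
BᵀPA = [9.0000 -45.0000; 4.5000 -22.5000]
K = S⁻¹·BᵀPA = [0.1472 -0.7362; 0.0368 -0.1840]
A−BK = [2.1626 -0.3129; -1.6687 0.3436]
AᵀP(A−BK) = [1.3217 -0.4210; -0.4210 0.9801]
P' = Q + AᵀP(A−BK) = [5.5717 -1.4210; -1.4210 1.2301]
tr(P') = 6.8018


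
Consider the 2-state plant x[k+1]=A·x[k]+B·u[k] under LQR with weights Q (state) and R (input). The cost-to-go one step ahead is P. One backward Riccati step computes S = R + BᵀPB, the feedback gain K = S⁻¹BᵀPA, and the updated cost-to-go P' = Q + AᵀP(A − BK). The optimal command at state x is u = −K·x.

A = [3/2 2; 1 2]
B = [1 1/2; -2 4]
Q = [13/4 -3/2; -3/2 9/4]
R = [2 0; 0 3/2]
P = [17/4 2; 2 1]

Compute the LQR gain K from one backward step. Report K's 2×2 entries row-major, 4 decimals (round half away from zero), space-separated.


0.1245 0.1590 0.7594 1.1381

BᵀP = [0.2500 0.0000; 10.1250 5.0000]
S = R + BᵀPB = [2 0; 0 3/2] + [0.2500 0.1250; 0.1250 25.0625] = [2.2500 0.1250; 0.1250 26.5625]
BᵀPA = [0.3750 0.5000; 20.1875 30.2500]
K = S⁻¹·BᵀPA = [0.1245 0.1590; 0.7594 1.1381]
A−BK = [0.9958 1.2720; -1.7887 -2.2343]
AᵀP(A−BK) = [1.1851 1.7155; 1.7155 2.4937]
P' = Q + AᵀP(A−BK) = [4.4351 0.2155; 0.2155 4.7437]
tr(P') = 9.1789


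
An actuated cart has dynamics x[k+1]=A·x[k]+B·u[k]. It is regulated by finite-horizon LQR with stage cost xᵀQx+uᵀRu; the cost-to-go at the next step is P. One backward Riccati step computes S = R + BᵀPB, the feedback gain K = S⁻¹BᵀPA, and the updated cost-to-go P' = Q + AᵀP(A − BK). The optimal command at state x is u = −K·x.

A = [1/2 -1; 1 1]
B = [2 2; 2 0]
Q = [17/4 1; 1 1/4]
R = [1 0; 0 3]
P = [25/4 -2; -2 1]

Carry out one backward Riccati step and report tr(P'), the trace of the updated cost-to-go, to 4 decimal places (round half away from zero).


BᵀP = [8.5000 -2.0000; 12.5000 -4.0000]
S = R + BᵀPB = [1 0; 0 3] + [13.0000 17.0000; 17.0000 25.0000] = [14.0000 17.0000; 17.0000 28.0000]
BᵀPA = [2.2500 -10.5000; 2.2500 -16.5000]
K = S⁻¹·BᵀPA = [0.2403 -0.1311; -0.0655 -0.5097]
A−BK = [0.1505 0.2816; 0.5194 1.2621]
AᵀP(A−BK) = [0.1693 0.3167; 0.3167 1.4636]
P' = Q + AᵀP(A−BK) = [4.4193 1.3167; 1.3167 1.7136]
tr(P') = 6.1329

6.1329


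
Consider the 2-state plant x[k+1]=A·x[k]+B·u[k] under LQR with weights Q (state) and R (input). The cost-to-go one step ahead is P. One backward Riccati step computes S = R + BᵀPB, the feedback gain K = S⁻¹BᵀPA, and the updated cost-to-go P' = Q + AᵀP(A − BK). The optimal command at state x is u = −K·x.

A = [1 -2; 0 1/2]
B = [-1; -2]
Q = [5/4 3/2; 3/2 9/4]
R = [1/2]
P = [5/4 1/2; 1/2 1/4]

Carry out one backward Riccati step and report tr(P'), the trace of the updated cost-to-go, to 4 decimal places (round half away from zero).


4.3783

BᵀP = [-2.2500 -1.0000]
S = R + BᵀPB = [1/2] + [4.2500] = [4.7500]
BᵀPA = [-2.2500 4.0000]
K = S⁻¹·BᵀPA = [-0.4737 0.8421]
A−BK = [0.5263 -1.1579; -0.9474 2.1842]
AᵀP(A−BK) = [0.1842 -0.3553; -0.3553 0.6941]
P' = Q + AᵀP(A−BK) = [1.4342 1.1447; 1.1447 2.9441]
tr(P') = 4.3783


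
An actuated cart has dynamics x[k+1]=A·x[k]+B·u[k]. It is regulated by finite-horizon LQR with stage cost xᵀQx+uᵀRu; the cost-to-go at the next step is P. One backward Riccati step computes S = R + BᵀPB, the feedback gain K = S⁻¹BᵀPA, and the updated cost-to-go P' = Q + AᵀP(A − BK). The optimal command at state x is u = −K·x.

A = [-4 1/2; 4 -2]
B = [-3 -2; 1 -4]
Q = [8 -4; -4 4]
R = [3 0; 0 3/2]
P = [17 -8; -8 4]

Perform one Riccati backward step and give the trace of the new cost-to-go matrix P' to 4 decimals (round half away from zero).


BᵀP = [-59.0000 28.0000; -2.0000 0.0000]
S = R + BᵀPB = [3 0; 0 3/2] + [205.0000 6.0000; 6.0000 4.0000] = [208.0000 6.0000; 6.0000 5.5000]
BᵀPA = [348.0000 -85.5000; 8.0000 -1.0000]
K = S⁻¹·BᵀPA = [1.6841 -0.4190; -0.3827 0.2753]
A−BK = [0.2870 -0.2065; 0.7852 -0.4799]
AᵀP(A−BK) = [8.9892 -2.3908; -2.3908 0.7009]
P' = Q + AᵀP(A−BK) = [16.9892 -6.3908; -6.3908 4.7009]
tr(P') = 21.6901

21.6901


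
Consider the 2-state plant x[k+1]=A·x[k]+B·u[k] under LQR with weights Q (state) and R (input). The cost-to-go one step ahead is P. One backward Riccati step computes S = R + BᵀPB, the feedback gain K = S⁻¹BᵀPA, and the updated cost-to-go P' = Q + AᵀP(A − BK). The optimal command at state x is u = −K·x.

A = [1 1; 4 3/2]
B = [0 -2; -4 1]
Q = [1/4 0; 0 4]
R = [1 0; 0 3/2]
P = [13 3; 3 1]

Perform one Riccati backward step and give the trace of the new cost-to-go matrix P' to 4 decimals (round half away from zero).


BᵀP = [-12.0000 -4.0000; -23.0000 -5.0000]
S = R + BᵀPB = [1 0; 0 3/2] + [16.0000 20.0000; 20.0000 41.0000] = [17.0000 20.0000; 20.0000 42.5000]
BᵀPA = [-28.0000 -18.0000; -43.0000 -30.5000]
K = S⁻¹·BᵀPA = [-1.0233 -0.4806; -0.5302 -0.4915]
A−BK = [-0.0605 0.0171; 0.4372 0.0690]
AᵀP(A−BK) = [1.5488 0.9093; 0.9093 0.6089]
P' = Q + AᵀP(A−BK) = [1.7988 0.9093; 0.9093 4.6089]
tr(P') = 6.4078

6.4078


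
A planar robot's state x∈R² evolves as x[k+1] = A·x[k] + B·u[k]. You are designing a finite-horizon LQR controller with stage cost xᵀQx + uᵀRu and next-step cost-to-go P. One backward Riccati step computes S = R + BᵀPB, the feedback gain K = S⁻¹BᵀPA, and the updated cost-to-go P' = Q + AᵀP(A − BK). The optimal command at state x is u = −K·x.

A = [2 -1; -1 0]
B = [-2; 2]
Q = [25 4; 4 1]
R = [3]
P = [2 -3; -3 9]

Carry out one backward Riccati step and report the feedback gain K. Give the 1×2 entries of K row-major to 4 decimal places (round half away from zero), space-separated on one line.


-0.6197 0.1408

BᵀP = [-10.0000 24.0000]
S = R + BᵀPB = [3] + [68.0000] = [71.0000]
BᵀPA = [-44.0000 10.0000]
K = S⁻¹·BᵀPA = [-0.6197 0.1408]
A−BK = [0.7606 -0.7183; 0.2394 -0.2817]
AᵀP(A−BK) = [1.7324 -0.8028; -0.8028 0.5915]
P' = Q + AᵀP(A−BK) = [26.7324 3.1972; 3.1972 1.5915]
tr(P') = 28.3239


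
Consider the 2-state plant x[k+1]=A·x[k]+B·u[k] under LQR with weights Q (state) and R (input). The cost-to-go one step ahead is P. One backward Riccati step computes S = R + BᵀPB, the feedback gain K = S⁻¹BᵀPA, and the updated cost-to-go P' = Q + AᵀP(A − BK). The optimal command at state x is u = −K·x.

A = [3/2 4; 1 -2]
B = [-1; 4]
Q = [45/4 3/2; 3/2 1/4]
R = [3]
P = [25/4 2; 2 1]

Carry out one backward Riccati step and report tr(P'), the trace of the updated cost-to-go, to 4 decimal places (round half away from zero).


BᵀP = [1.7500 2.0000]
S = R + BᵀPB = [3] + [6.2500] = [9.2500]
BᵀPA = [4.6250 3.0000]
K = S⁻¹·BᵀPA = [0.5000 0.3243]
A−BK = [2.0000 4.3243; -1.0000 -3.2973]
AᵀP(A−BK) = [18.7500 36.0000; 36.0000 71.0270]
P' = Q + AᵀP(A−BK) = [30.0000 37.5000; 37.5000 71.2770]
tr(P') = 101.2770

101.2770


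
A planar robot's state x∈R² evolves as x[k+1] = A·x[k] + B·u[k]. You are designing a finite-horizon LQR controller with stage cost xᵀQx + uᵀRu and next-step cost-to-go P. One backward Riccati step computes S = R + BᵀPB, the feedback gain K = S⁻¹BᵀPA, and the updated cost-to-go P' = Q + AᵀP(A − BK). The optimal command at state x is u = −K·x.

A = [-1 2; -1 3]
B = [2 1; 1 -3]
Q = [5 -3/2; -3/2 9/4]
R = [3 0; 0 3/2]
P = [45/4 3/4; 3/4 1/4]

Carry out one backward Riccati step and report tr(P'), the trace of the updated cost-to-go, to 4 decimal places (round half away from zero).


12.0311

BᵀP = [23.2500 1.7500; 9.0000 0.0000]
S = R + BᵀPB = [3 0; 0 3/2] + [48.2500 18.0000; 18.0000 9.0000] = [51.2500 18.0000; 18.0000 10.5000]
BᵀPA = [-25.0000 51.7500; -9.0000 18.0000]
K = S⁻¹·BᵀPA = [-0.4694 1.0245; -0.0525 -0.0420]
A−BK = [-0.0088 -0.0070; -0.6883 1.8494]
AᵀP(A−BK) = [0.7933 -1.7653; -1.7653 3.9877]
P' = Q + AᵀP(A−BK) = [5.7933 -3.2653; -3.2653 6.2377]
tr(P') = 12.0311


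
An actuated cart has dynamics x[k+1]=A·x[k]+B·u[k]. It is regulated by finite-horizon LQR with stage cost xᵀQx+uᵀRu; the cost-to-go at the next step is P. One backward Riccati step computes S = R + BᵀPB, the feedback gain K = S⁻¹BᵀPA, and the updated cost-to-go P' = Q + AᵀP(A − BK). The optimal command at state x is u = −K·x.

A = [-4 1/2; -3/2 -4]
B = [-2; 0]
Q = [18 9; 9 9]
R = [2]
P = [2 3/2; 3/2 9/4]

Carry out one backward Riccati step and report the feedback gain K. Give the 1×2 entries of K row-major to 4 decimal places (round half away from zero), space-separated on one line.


BᵀP = [-4.0000 -3.0000]
S = R + BᵀPB = [2] + [8.0000] = [10.0000]
BᵀPA = [20.5000 10.0000]
K = S⁻¹·BᵀPA = [2.0500 1.0000]
A−BK = [0.1000 2.5000; -1.5000 -4.0000]
AᵀP(A−BK) = [13.0375 11.8750; 11.8750 20.5000]
P' = Q + AᵀP(A−BK) = [31.0375 20.8750; 20.8750 29.5000]
tr(P') = 60.5375

2.0500 1.0000


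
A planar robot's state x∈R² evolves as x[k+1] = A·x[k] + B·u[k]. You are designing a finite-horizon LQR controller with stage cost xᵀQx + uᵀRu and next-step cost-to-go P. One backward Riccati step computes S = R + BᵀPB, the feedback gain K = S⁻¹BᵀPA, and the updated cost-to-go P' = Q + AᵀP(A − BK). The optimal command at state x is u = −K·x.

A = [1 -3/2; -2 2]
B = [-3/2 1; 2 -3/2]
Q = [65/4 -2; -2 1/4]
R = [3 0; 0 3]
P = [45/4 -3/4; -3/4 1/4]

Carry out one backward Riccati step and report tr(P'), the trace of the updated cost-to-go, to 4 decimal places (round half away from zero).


19.4452

BᵀP = [-18.3750 1.6250; 12.3750 -1.1250]
S = R + BᵀPB = [3 0; 0 3] + [30.8125 -20.8125; -20.8125 14.0625] = [33.8125 -20.8125; -20.8125 17.0625]
BᵀPA = [-21.6250 30.8125; 14.6250 -20.8125]
K = S⁻¹·BᵀPA = [-0.4493 0.6440; 0.3091 -0.4343]
A−BK = [0.0170 -0.0998; -0.6378 0.0606]
AᵀP(A−BK) = [1.0134 -1.3479; -1.3479 1.9319]
P' = Q + AᵀP(A−BK) = [17.2634 -3.3479; -3.3479 2.1819]
tr(P') = 19.4452


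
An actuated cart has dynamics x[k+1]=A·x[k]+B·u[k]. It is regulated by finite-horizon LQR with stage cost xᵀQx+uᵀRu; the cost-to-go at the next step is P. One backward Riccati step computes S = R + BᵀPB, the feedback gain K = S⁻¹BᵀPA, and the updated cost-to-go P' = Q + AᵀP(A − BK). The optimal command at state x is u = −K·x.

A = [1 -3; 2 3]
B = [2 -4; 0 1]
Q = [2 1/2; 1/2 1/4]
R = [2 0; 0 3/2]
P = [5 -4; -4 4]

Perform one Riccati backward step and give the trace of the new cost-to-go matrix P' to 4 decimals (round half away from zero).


9.6593

BᵀP = [10.0000 -8.0000; -24.0000 20.0000]
S = R + BᵀPB = [2 0; 0 3/2] + [20.0000 -48.0000; -48.0000 116.0000] = [22.0000 -48.0000; -48.0000 117.5000]
BᵀPA = [-6.0000 -54.0000; 16.0000 132.0000]
K = S⁻¹·BᵀPA = [0.2242 -0.0320; 0.2278 1.1103]
A−BK = [1.4626 1.5053; 1.7722 1.8897]
AᵀP(A−BK) = [2.7011 3.0427; 3.0427 4.7082]
P' = Q + AᵀP(A−BK) = [4.7011 3.5427; 3.5427 4.9582]
tr(P') = 9.6593


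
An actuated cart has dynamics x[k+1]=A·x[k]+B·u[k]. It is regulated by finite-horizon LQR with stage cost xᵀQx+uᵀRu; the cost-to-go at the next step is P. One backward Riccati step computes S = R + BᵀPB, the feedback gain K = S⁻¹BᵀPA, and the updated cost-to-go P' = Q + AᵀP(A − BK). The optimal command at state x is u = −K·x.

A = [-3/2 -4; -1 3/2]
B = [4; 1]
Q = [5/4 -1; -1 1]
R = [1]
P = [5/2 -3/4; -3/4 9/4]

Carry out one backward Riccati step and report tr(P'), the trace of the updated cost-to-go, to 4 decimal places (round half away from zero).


BᵀP = [9.2500 -0.7500]
S = R + BᵀPB = [1] + [36.2500] = [37.2500]
BᵀPA = [-13.1250 -38.1250]
K = S⁻¹·BᵀPA = [-0.3523 -1.0235]
A−BK = [-0.0906 0.0940; -0.6477 2.5235]
AᵀP(A−BK) = [1.0004 -3.1208; -3.1208 15.0419]
P' = Q + AᵀP(A−BK) = [2.2504 -4.1208; -4.1208 16.0419]
tr(P') = 18.2924

18.2924


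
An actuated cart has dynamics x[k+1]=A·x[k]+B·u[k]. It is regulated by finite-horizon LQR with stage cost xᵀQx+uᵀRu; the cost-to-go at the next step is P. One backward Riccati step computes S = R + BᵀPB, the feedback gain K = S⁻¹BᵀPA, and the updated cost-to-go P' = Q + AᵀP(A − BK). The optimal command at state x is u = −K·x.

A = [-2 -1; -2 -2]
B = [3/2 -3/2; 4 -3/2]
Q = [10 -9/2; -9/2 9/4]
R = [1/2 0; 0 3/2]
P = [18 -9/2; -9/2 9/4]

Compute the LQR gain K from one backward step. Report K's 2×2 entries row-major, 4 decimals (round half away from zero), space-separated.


BᵀP = [9.0000 2.2500; -20.2500 3.3750]
S = R + BᵀPB = [1/2 0; 0 3/2] + [22.5000 -16.8750; -16.8750 25.3125] = [23.0000 -16.8750; -16.8750 26.8125]
BᵀPA = [-22.5000 -13.5000; 33.7500 13.5000]
K = S⁻¹·BᵀPA = [-0.1017 -0.4042; 1.1947 0.2491]
A−BK = [-0.0554 -0.0201; 0.1988 -0.0096]
AᵀP(A−BK) = [2.3895 0.4982; 0.4982 0.1805]
P' = Q + AᵀP(A−BK) = [12.3895 -4.0018; -4.0018 2.4305]
tr(P') = 14.8200

-0.1017 -0.4042 1.1947 0.2491


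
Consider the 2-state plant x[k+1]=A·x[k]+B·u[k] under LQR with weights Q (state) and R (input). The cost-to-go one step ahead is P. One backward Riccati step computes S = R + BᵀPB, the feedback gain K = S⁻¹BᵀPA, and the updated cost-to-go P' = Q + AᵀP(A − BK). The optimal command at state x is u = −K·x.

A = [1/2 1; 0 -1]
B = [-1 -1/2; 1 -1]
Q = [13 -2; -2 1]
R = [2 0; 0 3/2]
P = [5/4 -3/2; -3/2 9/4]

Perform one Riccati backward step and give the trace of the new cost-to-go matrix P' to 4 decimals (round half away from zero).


15.4535

BᵀP = [-2.7500 3.7500; 0.8750 -1.5000]
S = R + BᵀPB = [2 0; 0 3/2] + [6.5000 -2.3750; -2.3750 1.0625] = [8.5000 -2.3750; -2.3750 2.5625]
BᵀPA = [-1.3750 -6.5000; 0.4375 2.3750]
K = S⁻¹·BᵀPA = [-0.1539 -0.6825; 0.0281 0.2943]
A−BK = [0.3601 0.4647; 0.1820 -0.0232]
AᵀP(A−BK) = [0.0886 0.3078; 0.3078 1.3650]
P' = Q + AᵀP(A−BK) = [13.0886 -1.6922; -1.6922 2.3650]
tr(P') = 15.4535


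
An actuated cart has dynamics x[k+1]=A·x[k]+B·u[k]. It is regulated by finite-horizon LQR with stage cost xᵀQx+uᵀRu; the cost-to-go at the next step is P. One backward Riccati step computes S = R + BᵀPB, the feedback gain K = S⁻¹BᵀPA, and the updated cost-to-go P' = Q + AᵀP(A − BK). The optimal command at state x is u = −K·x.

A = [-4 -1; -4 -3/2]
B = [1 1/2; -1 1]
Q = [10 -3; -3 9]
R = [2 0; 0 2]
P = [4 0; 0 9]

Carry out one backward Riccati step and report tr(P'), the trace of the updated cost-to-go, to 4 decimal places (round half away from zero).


BᵀP = [4.0000 -9.0000; 2.0000 9.0000]
S = R + BᵀPB = [2 0; 0 2] + [13.0000 -7.0000; -7.0000 10.0000] = [15.0000 -7.0000; -7.0000 12.0000]
BᵀPA = [20.0000 9.5000; -44.0000 -15.5000]
K = S⁻¹·BᵀPA = [-0.5191 0.0420; -3.9695 -1.2672]
A−BK = [-1.4962 -0.4084; -0.5496 -0.1908]
AᵀP(A−BK) = [43.7252 13.4046; 13.4046 4.2099]
P' = Q + AᵀP(A−BK) = [53.7252 10.4046; 10.4046 13.2099]
tr(P') = 66.9351

66.9351


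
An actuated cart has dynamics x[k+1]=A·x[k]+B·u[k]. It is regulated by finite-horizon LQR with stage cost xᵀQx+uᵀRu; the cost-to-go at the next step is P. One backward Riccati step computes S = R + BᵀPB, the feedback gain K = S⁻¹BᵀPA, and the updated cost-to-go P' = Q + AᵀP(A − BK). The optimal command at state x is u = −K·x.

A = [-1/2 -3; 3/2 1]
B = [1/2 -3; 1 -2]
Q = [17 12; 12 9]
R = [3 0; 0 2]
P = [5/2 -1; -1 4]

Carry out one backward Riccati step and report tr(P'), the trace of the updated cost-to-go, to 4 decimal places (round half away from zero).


BᵀP = [0.2500 3.5000; -5.5000 -5.0000]
S = R + BᵀPB = [3 0; 0 2] + [3.6250 -7.7500; -7.7500 26.5000] = [6.6250 -7.7500; -7.7500 28.5000]
BᵀPA = [5.1250 2.7500; -4.7500 11.5000]
K = S⁻¹·BᵀPA = [0.8485 1.3010; 0.0641 0.7573]
A−BK = [-0.7320 -1.3786; 0.7796 1.2136]
AᵀP(A−BK) = [7.0806 11.6796; 11.6796 20.2136]
P' = Q + AᵀP(A−BK) = [24.0806 23.6796; 23.6796 29.2136]
tr(P') = 53.2942

53.2942


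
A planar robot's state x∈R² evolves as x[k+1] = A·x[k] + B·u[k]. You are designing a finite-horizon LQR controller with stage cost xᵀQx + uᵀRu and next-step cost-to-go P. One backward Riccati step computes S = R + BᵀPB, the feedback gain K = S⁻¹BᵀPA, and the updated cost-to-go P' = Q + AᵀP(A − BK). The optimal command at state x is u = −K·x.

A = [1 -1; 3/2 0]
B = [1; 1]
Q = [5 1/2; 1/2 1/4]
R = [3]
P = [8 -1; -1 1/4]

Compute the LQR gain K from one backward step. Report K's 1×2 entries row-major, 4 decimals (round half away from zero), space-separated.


BᵀP = [7.0000 -0.7500]
S = R + BᵀPB = [3] + [6.2500] = [9.2500]
BᵀPA = [5.8750 -7.0000]
K = S⁻¹·BᵀPA = [0.6351 -0.7568]
A−BK = [0.3649 -0.2432; 0.8649 0.7568]
AᵀP(A−BK) = [1.8311 -2.0541; -2.0541 2.7027]
P' = Q + AᵀP(A−BK) = [6.8311 -1.5541; -1.5541 2.9527]
tr(P') = 9.7838

0.6351 -0.7568


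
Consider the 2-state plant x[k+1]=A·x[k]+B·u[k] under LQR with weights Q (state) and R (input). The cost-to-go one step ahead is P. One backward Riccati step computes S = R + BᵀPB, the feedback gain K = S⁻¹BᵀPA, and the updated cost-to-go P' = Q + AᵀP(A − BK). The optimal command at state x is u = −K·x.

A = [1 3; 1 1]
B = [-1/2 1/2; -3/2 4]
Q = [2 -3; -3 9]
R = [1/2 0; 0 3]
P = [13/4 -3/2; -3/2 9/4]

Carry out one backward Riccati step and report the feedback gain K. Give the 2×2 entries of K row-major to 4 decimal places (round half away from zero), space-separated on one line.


-0.7887 -2.1020 -0.1230 -0.7775

BᵀP = [0.6250 -2.6250; -4.3750 8.2500]
S = R + BᵀPB = [1/2 0; 0 3] + [3.6250 -10.1875; -10.1875 30.8125] = [4.1250 -10.1875; -10.1875 33.8125]
BᵀPA = [-2.0000 -0.7500; 3.8750 -4.8750]
K = S⁻¹·BᵀPA = [-0.7887 -2.1020; -0.1230 -0.7775]
A−BK = [0.6672 2.3377; 0.3091 0.9570]
AᵀP(A−BK) = [1.3994 4.8088; 4.8088 17.1332]
P' = Q + AᵀP(A−BK) = [3.3994 1.8088; 1.8088 26.1332]
tr(P') = 29.5326


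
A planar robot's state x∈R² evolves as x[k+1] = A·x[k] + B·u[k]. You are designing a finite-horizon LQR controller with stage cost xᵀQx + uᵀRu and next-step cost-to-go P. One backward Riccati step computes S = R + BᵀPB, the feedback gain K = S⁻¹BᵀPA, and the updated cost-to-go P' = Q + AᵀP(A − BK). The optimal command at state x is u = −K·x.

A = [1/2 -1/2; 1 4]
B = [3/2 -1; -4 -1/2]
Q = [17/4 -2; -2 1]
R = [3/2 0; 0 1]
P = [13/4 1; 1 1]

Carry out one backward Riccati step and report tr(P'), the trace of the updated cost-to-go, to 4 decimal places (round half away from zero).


BᵀP = [0.8750 -2.5000; -3.7500 -1.5000]
S = R + BᵀPB = [3/2 0; 0 1] + [11.3125 0.3750; 0.3750 4.5000] = [12.8125 0.3750; 0.3750 5.5000]
BᵀPA = [-2.0625 -10.4375; -3.3750 -4.1250]
K = S⁻¹·BᵀPA = [-0.1433 -0.7943; -0.6039 -0.6958]
A−BK = [0.1111 -0.0044; 0.1249 0.4750]
AᵀP(A−BK) = [0.4789 0.7008; 0.7008 1.6520]
P' = Q + AᵀP(A−BK) = [4.7289 -1.2992; -1.2992 2.6520]
tr(P') = 7.3809

7.3809


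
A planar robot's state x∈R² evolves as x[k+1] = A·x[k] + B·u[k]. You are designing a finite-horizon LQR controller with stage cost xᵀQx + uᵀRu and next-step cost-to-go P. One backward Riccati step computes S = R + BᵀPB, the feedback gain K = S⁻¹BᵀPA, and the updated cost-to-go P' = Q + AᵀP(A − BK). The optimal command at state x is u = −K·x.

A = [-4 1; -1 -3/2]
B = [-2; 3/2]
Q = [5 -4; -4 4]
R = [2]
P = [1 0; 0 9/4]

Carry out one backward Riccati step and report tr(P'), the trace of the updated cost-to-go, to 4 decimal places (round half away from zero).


BᵀP = [-2.0000 3.3750]
S = R + BᵀPB = [2] + [9.0625] = [11.0625]
BᵀPA = [4.6250 -7.0625]
K = S⁻¹·BᵀPA = [0.4181 -0.6384]
A−BK = [-3.1638 -0.2768; -1.6271 -0.5424]
AᵀP(A−BK) = [16.3164 2.3277; 2.3277 1.5537]
P' = Q + AᵀP(A−BK) = [21.3164 -1.6723; -1.6723 5.5537]
tr(P') = 26.8701

26.8701


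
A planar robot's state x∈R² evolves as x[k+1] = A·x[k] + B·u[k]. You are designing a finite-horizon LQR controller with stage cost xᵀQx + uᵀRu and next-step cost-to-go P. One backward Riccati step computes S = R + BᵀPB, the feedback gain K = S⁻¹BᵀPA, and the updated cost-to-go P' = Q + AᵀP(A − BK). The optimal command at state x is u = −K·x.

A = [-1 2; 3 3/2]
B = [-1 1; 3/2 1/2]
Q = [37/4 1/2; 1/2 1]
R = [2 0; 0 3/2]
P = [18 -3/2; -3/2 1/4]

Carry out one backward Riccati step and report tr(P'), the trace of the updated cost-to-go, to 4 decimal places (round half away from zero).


BᵀP = [-20.2500 1.8750; 17.2500 -1.3750]
S = R + BᵀPB = [2 0; 0 3/2] + [23.0625 -19.3125; -19.3125 16.5625] = [25.0625 -19.3125; -19.3125 18.0625]
BᵀPA = [25.8750 -37.6875; -21.3750 32.4375]
K = S⁻¹·BᵀPA = [0.6844 -0.6809; -0.4516 1.0678]
A−BK = [0.1360 0.2513; 2.1991 1.9875]
AᵀP(A−BK) = [1.8875 -1.1819; -1.1819 3.2634]
P' = Q + AᵀP(A−BK) = [11.1375 -0.6819; -0.6819 4.2634]
tr(P') = 15.4009

15.4009


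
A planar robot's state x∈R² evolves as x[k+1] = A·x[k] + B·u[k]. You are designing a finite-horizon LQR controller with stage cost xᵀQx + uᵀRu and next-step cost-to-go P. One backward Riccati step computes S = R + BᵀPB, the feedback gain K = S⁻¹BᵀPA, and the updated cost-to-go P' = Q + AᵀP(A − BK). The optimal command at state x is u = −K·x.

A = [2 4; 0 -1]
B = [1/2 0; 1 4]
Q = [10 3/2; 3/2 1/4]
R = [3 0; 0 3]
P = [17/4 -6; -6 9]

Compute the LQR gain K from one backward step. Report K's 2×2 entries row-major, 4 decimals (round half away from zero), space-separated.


0.0276 0.0162 -0.3310 -0.9006

BᵀP = [-3.8750 6.0000; -24.0000 36.0000]
S = R + BᵀPB = [3 0; 0 3] + [4.0625 24.0000; 24.0000 144.0000] = [7.0625 24.0000; 24.0000 147.0000]
BᵀPA = [-7.7500 -21.5000; -48.0000 -132.0000]
K = S⁻¹·BᵀPA = [0.0276 0.0162; -0.3310 -0.9006]
A−BK = [1.9862 3.9919; 1.2966 2.5862]
AᵀP(A−BK) = [1.3241 2.8966; 2.8966 6.4686]
P' = Q + AᵀP(A−BK) = [11.3241 4.3966; 4.3966 6.7186]
tr(P') = 18.0427


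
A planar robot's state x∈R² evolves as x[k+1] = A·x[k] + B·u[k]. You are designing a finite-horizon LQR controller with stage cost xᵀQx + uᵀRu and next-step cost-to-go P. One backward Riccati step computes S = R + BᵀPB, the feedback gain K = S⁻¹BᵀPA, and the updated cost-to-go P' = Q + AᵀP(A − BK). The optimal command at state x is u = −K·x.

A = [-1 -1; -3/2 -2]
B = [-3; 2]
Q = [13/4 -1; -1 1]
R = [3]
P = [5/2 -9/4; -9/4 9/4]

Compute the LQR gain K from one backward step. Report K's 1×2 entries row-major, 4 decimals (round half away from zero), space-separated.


BᵀP = [-12.0000 11.2500]
S = R + BᵀPB = [3] + [58.5000] = [61.5000]
BᵀPA = [-4.8750 -10.5000]
K = S⁻¹·BᵀPA = [-0.0793 -0.1707]
A−BK = [-1.2378 -1.5122; -1.3415 -1.6585]
AᵀP(A−BK) = [0.4261 0.5427; 0.5427 0.7073]
P' = Q + AᵀP(A−BK) = [3.6761 -0.4573; -0.4573 1.7073]
tr(P') = 5.3834

-0.0793 -0.1707


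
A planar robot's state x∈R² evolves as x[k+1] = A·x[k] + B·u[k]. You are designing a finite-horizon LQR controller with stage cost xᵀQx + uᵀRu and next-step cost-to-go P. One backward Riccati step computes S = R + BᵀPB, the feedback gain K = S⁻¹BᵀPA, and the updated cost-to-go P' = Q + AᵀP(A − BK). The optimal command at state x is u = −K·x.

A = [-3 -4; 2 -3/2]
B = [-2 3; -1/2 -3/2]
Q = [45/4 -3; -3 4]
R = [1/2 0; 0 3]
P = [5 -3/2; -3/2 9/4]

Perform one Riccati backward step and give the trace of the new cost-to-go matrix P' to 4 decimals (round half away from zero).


21.0609

BᵀP = [-9.2500 1.8750; 17.2500 -7.8750]
S = R + BᵀPB = [1/2 0; 0 3] + [17.5625 -30.5625; -30.5625 63.5625] = [18.0625 -30.5625; -30.5625 66.5625]
BᵀPA = [31.5000 34.1875; -67.5000 -57.1875]
K = S⁻¹·BᵀPA = [0.1258 1.9678; -0.9563 0.0444]
A−BK = [0.1206 -0.1975; 0.6285 -0.4495]
AᵀP(A−BK) = [3.4855 -0.4907; -0.4907 2.3254]
P' = Q + AᵀP(A−BK) = [14.7355 -3.4907; -3.4907 6.3254]
tr(P') = 21.0609


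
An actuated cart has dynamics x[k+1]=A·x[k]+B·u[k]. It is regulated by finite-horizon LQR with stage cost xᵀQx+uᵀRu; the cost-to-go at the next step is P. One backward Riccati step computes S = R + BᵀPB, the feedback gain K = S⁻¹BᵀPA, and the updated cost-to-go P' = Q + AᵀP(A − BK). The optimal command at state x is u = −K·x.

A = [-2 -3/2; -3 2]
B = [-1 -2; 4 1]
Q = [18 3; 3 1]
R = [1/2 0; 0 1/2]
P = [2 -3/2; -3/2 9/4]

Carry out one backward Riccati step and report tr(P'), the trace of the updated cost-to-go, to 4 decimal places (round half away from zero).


BᵀP = [-8.0000 10.5000; -5.5000 5.2500]
S = R + BᵀPB = [1/2 0; 0 1/2] + [50.0000 26.5000; 26.5000 16.2500] = [50.5000 26.5000; 26.5000 16.7500]
BᵀPA = [-15.5000 33.0000; -4.7500 18.7500]
K = S⁻¹·BᵀPA = [-0.9312 0.3890; 1.1897 0.5039]
A−BK = [-0.5518 -0.1031; -0.4648 -0.0601]
AᵀP(A−BK) = [1.4669 0.1736; 0.1736 0.2134]
P' = Q + AᵀP(A−BK) = [19.4669 3.1736; 3.1736 1.2134]
tr(P') = 20.6804

20.6804


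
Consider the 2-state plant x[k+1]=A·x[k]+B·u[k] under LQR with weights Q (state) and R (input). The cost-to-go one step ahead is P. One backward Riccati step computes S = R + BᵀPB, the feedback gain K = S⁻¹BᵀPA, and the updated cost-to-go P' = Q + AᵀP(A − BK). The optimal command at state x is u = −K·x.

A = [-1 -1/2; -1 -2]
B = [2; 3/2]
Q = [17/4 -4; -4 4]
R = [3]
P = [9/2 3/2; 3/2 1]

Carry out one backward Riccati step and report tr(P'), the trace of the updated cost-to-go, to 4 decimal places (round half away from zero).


10.5509

BᵀP = [11.2500 4.5000]
S = R + BᵀPB = [3] + [29.2500] = [32.2500]
BᵀPA = [-15.7500 -14.6250]
K = S⁻¹·BᵀPA = [-0.4884 -0.4535]
A−BK = [-0.0233 0.4070; -0.2674 -1.3198]
AᵀP(A−BK) = [0.8081 0.8576; 0.8576 1.4927]
P' = Q + AᵀP(A−BK) = [5.0581 -3.1424; -3.1424 5.4927]
tr(P') = 10.5509


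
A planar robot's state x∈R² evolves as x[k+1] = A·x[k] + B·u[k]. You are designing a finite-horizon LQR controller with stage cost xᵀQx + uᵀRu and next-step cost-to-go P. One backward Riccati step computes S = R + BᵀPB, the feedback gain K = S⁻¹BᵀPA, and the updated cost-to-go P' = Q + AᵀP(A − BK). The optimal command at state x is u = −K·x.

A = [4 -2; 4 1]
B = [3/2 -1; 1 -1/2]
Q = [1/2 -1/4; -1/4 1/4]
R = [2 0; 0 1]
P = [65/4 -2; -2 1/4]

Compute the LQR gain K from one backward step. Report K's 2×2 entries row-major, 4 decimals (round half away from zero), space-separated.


BᵀP = [22.3750 -2.7500; -15.2500 1.8750]
S = R + BᵀPB = [2 0; 0 1] + [30.8125 -21.0000; -21.0000 14.3125] = [32.8125 -21.0000; -21.0000 15.3125]
BᵀPA = [78.5000 -47.5000; -53.5000 32.3750]
K = S⁻¹·BᵀPA = [1.2781 -0.7726; -1.7410 1.0547]
A−BK = [0.3418 0.2136; 1.8514 2.3000]
AᵀP(A−BK) = [6.5225 -3.9235; -3.9235 2.4050]
P' = Q + AᵀP(A−BK) = [7.0225 -4.1735; -4.1735 2.6550]
tr(P') = 9.6775

1.2781 -0.7726 -1.7410 1.0547


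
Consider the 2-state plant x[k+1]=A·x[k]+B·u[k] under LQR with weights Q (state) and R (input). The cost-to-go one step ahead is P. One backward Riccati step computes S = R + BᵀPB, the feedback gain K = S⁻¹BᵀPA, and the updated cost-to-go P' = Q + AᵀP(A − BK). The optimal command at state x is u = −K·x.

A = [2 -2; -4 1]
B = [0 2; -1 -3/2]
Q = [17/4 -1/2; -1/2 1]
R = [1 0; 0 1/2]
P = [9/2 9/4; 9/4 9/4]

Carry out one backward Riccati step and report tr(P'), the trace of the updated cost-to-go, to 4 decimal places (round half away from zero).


10.5462

BᵀP = [-2.2500 -2.2500; 5.6250 1.1250]
S = R + BᵀPB = [1 0; 0 1/2] + [2.2500 -1.1250; -1.1250 9.5625] = [3.2500 -1.1250; -1.1250 10.0625]
BᵀPA = [4.5000 2.2500; 6.7500 -10.1250]
K = S⁻¹·BᵀPA = [1.6819 0.3579; 0.8588 -0.9662]
A−BK = [0.2823 -0.0676; -1.0298 -0.0915]
AᵀP(A−BK) = [4.6342 0.4115; 0.4115 0.6620]
P' = Q + AᵀP(A−BK) = [8.8842 -0.0885; -0.0885 1.6620]
tr(P') = 10.5462


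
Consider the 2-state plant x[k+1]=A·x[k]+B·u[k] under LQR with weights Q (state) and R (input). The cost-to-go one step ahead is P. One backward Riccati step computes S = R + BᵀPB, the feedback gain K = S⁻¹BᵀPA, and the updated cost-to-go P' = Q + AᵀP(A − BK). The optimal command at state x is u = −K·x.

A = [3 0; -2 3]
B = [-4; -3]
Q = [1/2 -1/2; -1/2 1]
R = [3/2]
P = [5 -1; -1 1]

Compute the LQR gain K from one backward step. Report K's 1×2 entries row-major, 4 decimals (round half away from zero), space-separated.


-0.7970 0.0451

BᵀP = [-17.0000 1.0000]
S = R + BᵀPB = [3/2] + [65.0000] = [66.5000]
BᵀPA = [-53.0000 3.0000]
K = S⁻¹·BᵀPA = [-0.7970 0.0451]
A−BK = [-0.1880 0.1805; -4.3910 3.1353]
AᵀP(A−BK) = [18.7594 -12.6090; -12.6090 8.8647]
P' = Q + AᵀP(A−BK) = [19.2594 -13.1090; -13.1090 9.8647]
tr(P') = 29.1241


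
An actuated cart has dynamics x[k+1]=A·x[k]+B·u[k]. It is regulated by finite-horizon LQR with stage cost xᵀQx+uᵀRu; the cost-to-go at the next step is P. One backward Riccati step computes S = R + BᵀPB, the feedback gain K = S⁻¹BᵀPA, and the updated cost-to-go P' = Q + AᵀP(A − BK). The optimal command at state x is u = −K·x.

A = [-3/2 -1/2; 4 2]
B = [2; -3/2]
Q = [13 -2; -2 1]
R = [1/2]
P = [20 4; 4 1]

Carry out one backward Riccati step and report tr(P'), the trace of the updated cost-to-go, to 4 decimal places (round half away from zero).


BᵀP = [34.0000 6.5000]
S = R + BᵀPB = [1/2] + [58.2500] = [58.7500]
BᵀPA = [-25.0000 -4.0000]
K = S⁻¹·BᵀPA = [-0.4255 -0.0681]
A−BK = [-0.6489 -0.3638; 3.3617 1.8979]
AᵀP(A−BK) = [2.3617 1.2979; 1.2979 0.7277]
P' = Q + AᵀP(A−BK) = [15.3617 -0.7021; -0.7021 1.7277]
tr(P') = 17.0894

17.0894


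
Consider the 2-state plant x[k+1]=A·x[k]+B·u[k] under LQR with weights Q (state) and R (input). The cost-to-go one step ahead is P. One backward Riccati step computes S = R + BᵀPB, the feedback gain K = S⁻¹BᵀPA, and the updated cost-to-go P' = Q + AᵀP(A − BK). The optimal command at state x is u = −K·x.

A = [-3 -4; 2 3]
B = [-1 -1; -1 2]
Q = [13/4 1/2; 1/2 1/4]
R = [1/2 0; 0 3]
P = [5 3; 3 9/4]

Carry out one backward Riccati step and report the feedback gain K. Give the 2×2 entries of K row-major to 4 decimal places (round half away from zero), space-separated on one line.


1.0800 1.3200 0.5400 0.7600

BᵀP = [-8.0000 -5.2500; 1.0000 1.5000]
S = R + BᵀPB = [1/2 0; 0 3] + [13.2500 -2.5000; -2.5000 2.0000] = [13.7500 -2.5000; -2.5000 5.0000]
BᵀPA = [13.5000 16.2500; 0.0000 0.5000]
K = S⁻¹·BᵀPA = [1.0800 1.3200; 0.5400 0.7600]
A−BK = [-1.3800 -1.9200; 2.0000 2.8000]
AᵀP(A−BK) = [3.4200 4.6800; 4.6800 6.4200]
P' = Q + AᵀP(A−BK) = [6.6700 5.1800; 5.1800 6.6700]
tr(P') = 13.3400
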